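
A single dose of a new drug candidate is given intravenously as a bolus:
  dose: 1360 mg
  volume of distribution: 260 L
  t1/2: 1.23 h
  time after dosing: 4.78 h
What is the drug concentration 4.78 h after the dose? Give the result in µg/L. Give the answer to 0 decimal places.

354 µg/L

C₀ = Dose / Vd = 1360 / 260 = 5.231 mg/L
k = ln2 / t½ = 0.693147 / 1.23 = 0.5635 h⁻¹
C = C₀ · e^(−k·t) = 5.231 × e^(−0.5635 × 4.78)
  = 5.231 × 0.06764 = 0.3538 mg/L
Convert: 0.3538 mg/L × 1000 = 353.8 µg/L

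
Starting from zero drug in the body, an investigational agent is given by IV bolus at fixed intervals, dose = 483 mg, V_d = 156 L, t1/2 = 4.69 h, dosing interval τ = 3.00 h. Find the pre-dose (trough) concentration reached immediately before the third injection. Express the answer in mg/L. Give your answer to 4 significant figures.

3.263 mg/L

C₀ per dose = Dose / Vd = 483 / 156 = 3.096 mg/L
k = ln2 / t½ = 0.693147 / 4.69 = 0.1478 h⁻¹
Fraction remaining after one interval: r = e^(−kτ) = e^(−0.1478 × 3.00) = 0.6419
Before dose 3, 2 doses have been given (aged 1τ, 2τ).
C_trough = C₀ × (r + r²) = 3.096 × (0.6419 + 0.4120) = 3.263 mg/L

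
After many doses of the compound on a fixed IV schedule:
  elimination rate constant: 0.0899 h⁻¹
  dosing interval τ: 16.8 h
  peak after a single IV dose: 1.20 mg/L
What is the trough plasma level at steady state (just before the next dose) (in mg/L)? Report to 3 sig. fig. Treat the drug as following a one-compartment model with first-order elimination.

e^(−kτ) = e^(−0.08990 × 16.8) = 0.2208
Accumulation ratio R = 1 / (1 − e^(−kτ)) = 1 / (1 − 0.2208) = 1.283
Steady-state trough = C₀ × R × e^(−kτ) = 1.20 × 1.283 × 0.2208 = 0.3399 mg/L

0.340 mg/L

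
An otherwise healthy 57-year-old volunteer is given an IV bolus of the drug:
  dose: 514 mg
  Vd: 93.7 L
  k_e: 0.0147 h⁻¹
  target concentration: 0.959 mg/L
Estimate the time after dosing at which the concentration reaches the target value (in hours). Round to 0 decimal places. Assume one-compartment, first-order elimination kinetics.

119 h

C₀ = Dose / Vd = 514.0 / 93.7 = 5.486 mg/L
t = ln(C₀ / C) / k = ln(5.486 / 0.959) / 0.01470
  = ln(5.721) / 0.01470 = 1.744 / 0.01470 = 118.6 h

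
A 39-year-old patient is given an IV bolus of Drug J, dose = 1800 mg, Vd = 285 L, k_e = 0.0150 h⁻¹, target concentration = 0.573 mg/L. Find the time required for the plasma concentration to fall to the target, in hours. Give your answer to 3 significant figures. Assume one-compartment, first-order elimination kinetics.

160 h

C₀ = Dose / Vd = 1800 / 285 = 6.316 mg/L
t = ln(C₀ / C) / k = ln(6.316 / 0.573) / 0.01500
  = ln(11.02) / 0.01500 = 2.400 / 0.01500 = 160.0 h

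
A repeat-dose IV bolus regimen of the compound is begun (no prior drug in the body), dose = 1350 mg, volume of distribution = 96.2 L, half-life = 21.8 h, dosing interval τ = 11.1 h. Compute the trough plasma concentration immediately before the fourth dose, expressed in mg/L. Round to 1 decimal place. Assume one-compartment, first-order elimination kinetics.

21.7 mg/L

C₀ per dose = Dose / Vd = 1350 / 96.2 = 14.03 mg/L
k = ln2 / t½ = 0.693147 / 21.8 = 0.03180 h⁻¹
Fraction remaining after one interval: r = e^(−kτ) = e^(−0.03180 × 11.1) = 0.7026
Before dose 4, 3 doses have been given (aged 1τ, 2τ, 3τ).
C_trough = C₀ × (r + r² + … + r^3) = C₀ × r(1−r^3)/(1−r)
        = 14.03 × 0.7026 × (1 − 0.3468) / (1 − 0.7026) = 21.65 mg/L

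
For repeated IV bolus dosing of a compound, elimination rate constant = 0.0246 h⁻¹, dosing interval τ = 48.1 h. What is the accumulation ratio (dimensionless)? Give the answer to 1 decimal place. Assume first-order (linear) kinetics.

e^(−kτ) = e^(−0.02460 × 48.1) = 0.3063
Accumulation ratio R = 1 / (1 − e^(−kτ)) = 1 / (1 − 0.3063) = 1.442

1.4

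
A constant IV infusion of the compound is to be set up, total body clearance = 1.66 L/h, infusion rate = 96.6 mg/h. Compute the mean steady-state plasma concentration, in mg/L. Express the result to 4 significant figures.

At steady state Css = R₀ / CL = 96.6 / 1.660 = 58.19 mg/L

58.19 mg/L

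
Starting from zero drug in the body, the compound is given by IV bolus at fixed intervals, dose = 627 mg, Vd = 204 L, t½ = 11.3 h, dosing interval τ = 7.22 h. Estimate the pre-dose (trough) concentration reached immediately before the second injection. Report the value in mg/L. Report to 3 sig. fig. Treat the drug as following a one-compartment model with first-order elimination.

C₀ per dose = Dose / Vd = 627 / 204 = 3.074 mg/L
k = ln2 / t½ = 0.693147 / 11.3 = 0.06134 h⁻¹
Fraction remaining after one interval: r = e^(−kτ) = e^(−0.06134 × 7.22) = 0.6422
Before dose 2, 1 dose has been given (aged 1τ).
C_trough = C₀ × r = 3.074 × 0.6422 = 1.974 mg/L

1.97 mg/L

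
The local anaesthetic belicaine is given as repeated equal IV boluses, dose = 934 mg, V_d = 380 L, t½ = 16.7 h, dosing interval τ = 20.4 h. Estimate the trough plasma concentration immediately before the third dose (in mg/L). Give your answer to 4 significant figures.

C₀ per dose = Dose / Vd = 934 / 380 = 2.458 mg/L
k = ln2 / t½ = 0.693147 / 16.7 = 0.04151 h⁻¹
Fraction remaining after one interval: r = e^(−kτ) = e^(−0.04151 × 20.4) = 0.4288
Before dose 3, 2 doses have been given (aged 1τ, 2τ).
C_trough = C₀ × (r + r²) = 2.458 × (0.4288 + 0.1839) = 1.506 mg/L

1.506 mg/L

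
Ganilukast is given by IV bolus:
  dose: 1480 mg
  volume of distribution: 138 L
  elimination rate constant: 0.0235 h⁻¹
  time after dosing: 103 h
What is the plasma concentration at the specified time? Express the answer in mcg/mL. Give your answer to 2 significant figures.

0.95 mcg/mL

C₀ = Dose / Vd = 1480 / 138 = 10.72 mg/L
C = C₀ · e^(−k·t) = 10.72 × e^(−0.02350 × 103)
  = 10.72 × 0.08888 = 0.9528 mg/L
(0.9528 mg/L = 0.9528 mcg/mL)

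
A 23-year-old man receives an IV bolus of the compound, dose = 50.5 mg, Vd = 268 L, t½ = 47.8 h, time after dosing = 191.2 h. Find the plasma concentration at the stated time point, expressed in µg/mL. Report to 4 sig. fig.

0.01178 µg/mL

C₀ = Dose / Vd = 50.50 / 268 = 0.1884 mg/L
k = ln2 / t½ = 0.693147 / 47.8 = 0.01450 h⁻¹
t / t½ = 191.2 / 47.8 = 4 half-lives
C = C₀ × (1/2)^4 = 0.1884 × 0.06250 = 0.01178 mg/L
(0.01178 mg/L = 0.01178 µg/mL)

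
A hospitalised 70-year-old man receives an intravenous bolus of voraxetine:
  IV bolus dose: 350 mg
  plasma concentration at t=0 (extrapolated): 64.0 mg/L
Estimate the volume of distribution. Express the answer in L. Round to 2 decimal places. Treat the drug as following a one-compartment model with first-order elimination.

Vd = Dose / C₀ = 350.0 / 64.0 = 5.469 L

5.47 L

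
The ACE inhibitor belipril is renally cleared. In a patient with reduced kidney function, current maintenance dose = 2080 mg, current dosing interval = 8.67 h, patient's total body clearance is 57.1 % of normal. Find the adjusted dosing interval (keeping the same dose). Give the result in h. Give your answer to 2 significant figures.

15 h

To keep the same average steady-state level, dosing rate must scale with clearance.
CL ratio = 57.1 / 100 = 0.5710
New interval (same dose) = 8.67 / 0.5710 = 15.18 h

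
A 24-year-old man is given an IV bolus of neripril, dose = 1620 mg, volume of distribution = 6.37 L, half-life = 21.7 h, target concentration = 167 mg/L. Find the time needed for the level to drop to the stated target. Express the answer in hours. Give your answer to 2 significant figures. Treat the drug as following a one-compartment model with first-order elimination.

13 h

C₀ = Dose / Vd = 1620 / 6.37 = 254.3 mg/L
k = ln2 / t½ = 0.693147 / 21.7 = 0.03194 h⁻¹
t = ln(C₀ / C) / k = ln(254.3 / 167) / 0.03194
  = ln(1.523) / 0.03194 = 0.4207 / 0.03194 = 13.17 h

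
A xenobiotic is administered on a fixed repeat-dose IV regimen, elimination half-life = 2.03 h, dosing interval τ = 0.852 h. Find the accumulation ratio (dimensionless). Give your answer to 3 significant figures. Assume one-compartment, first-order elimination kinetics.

k = ln2 / t½ = 0.693147 / 2.03 = 0.3415 h⁻¹
e^(−kτ) = e^(−0.3415 × 0.852) = 0.7475
Accumulation ratio R = 1 / (1 − e^(−kτ)) = 1 / (1 − 0.7475) = 3.960

3.96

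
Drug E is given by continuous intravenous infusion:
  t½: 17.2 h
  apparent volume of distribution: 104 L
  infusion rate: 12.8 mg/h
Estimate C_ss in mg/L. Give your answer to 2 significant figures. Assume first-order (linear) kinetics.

3.1 mg/L

k = ln2 / t½ = 0.693147 / 17.2 = 0.04030 h⁻¹
CL = k × Vd = 0.04030 × 104 = 4.191 L/h
At steady state Css = R₀ / CL = 12.8 / 4.191 = 3.054 mg/L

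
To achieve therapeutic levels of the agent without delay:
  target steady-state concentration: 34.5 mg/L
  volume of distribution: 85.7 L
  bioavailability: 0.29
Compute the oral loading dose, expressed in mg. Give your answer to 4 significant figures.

10200 mg

LD = Css × Vd / F = 34.5 × 85.7 / 0.29 = 10200 mg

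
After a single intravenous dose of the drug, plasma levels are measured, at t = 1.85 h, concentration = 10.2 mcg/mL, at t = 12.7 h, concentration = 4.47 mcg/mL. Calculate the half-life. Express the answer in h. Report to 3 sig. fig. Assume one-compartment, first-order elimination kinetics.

k = ln(C₁/C₂) / (t₂ − t₁) = ln(10.2/4.47) / (12.7 − 1.85)
  = 0.8250 / 10.85 = 0.07604 h⁻¹
t½ = ln2 / k = 0.693147 / 0.07604 = 9.116 h

9.12 h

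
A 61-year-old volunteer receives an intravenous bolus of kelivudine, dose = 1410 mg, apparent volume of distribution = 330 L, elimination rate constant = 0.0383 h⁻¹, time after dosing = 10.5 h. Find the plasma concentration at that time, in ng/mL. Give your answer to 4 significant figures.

2858 ng/mL

C₀ = Dose / Vd = 1410 / 330 = 4.273 mg/L
C = C₀ · e^(−k·t) = 4.273 × e^(−0.03830 × 10.5)
  = 4.273 × 0.6689 = 2.858 mg/L
Convert: 2.858 mg/L × 1000 = 2858 ng/mL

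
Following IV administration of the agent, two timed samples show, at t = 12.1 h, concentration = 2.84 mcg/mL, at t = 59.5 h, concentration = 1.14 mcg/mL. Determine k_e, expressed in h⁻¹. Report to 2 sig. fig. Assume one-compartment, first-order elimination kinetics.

k = ln(C₁/C₂) / (t₂ − t₁) = ln(2.84/1.14) / (59.5 − 12.1)
  = 0.9128 / 47.40 = 0.01926 h⁻¹

0.019 h⁻¹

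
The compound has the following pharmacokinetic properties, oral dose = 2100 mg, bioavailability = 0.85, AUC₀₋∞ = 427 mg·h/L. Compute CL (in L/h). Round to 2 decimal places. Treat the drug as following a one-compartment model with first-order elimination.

4.18 L/h

CL = F·Dose / AUC = 0.85 × 2100 / 427 = 4.180 L/h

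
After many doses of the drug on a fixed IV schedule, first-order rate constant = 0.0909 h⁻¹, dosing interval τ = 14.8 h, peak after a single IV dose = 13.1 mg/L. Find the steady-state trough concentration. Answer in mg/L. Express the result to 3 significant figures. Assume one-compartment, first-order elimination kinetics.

4.61 mg/L

e^(−kτ) = e^(−0.09090 × 14.8) = 0.2605
Accumulation ratio R = 1 / (1 − e^(−kτ)) = 1 / (1 − 0.2605) = 1.352
Steady-state trough = C₀ × R × e^(−kτ) = 13.1 × 1.352 × 0.2605 = 4.614 mg/L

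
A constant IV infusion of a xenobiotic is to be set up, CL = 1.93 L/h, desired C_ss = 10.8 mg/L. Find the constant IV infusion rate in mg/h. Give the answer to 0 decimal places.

At steady state, infusion rate R₀ = Css × CL = 10.8 × 1.930 = 20.84 mg/h

21 mg/h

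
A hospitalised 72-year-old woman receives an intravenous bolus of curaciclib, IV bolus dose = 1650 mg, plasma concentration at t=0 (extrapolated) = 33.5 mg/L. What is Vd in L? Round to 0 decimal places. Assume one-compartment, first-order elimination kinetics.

49 L

Vd = Dose / C₀ = 1650 / 33.5 = 49.25 L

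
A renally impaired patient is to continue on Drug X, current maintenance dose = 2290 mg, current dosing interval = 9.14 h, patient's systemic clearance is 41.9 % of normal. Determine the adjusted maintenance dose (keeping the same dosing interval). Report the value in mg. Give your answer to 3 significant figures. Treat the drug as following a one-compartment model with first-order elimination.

960 mg

To keep the same average steady-state level, dosing rate must scale with clearance.
CL ratio = 41.9 / 100 = 0.4190
New dose (same interval) = 2290 × 0.4190 = 959.5 mg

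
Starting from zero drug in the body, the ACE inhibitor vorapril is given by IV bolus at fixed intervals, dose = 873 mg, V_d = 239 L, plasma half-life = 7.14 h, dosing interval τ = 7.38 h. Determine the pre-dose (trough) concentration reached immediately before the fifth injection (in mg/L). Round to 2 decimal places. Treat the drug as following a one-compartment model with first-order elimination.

3.29 mg/L

C₀ per dose = Dose / Vd = 873 / 239 = 3.653 mg/L
k = ln2 / t½ = 0.693147 / 7.14 = 0.09708 h⁻¹
Fraction remaining after one interval: r = e^(−kτ) = e^(−0.09708 × 7.38) = 0.4885
Before dose 5, 4 doses have been given (aged 1τ, 2τ, 3τ, 4τ).
C_trough = C₀ × (r + r² + … + r^4) = C₀ × r(1−r^4)/(1−r)
        = 3.653 × 0.4885 × (1 − 0.05695) / (1 − 0.4885) = 3.290 mg/L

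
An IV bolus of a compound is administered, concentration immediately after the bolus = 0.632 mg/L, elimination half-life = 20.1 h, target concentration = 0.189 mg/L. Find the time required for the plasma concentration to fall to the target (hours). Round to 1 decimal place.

35.0 h

k = ln2 / t½ = 0.693147 / 20.1 = 0.03448 h⁻¹
t = ln(C₀ / C) / k = ln(0.6320 / 0.189) / 0.03448
  = ln(3.344) / 0.03448 = 1.207 / 0.03448 = 35.01 h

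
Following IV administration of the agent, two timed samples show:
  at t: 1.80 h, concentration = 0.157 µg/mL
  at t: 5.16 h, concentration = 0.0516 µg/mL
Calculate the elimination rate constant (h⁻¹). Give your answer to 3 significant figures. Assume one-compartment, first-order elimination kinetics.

0.331 h⁻¹

k = ln(C₁/C₂) / (t₂ − t₁) = ln(0.157/0.0516) / (5.16 − 1.80)
  = 1.113 / 3.360 = 0.3313 h⁻¹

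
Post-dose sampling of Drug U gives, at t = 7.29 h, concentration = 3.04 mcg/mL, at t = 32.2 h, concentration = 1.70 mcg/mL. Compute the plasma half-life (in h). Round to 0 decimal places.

k = ln(C₁/C₂) / (t₂ − t₁) = ln(3.04/1.70) / (32.2 − 7.29)
  = 0.5812 / 24.91 = 0.02333 h⁻¹
t½ = ln2 / k = 0.693147 / 0.02333 = 29.71 h

30 h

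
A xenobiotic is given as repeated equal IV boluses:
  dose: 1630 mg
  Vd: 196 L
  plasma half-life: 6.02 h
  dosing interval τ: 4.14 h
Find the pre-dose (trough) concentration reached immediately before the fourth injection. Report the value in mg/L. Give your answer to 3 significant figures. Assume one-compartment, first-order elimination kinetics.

10.4 mg/L

C₀ per dose = Dose / Vd = 1630 / 196 = 8.316 mg/L
k = ln2 / t½ = 0.693147 / 6.02 = 0.1151 h⁻¹
Fraction remaining after one interval: r = e^(−kτ) = e^(−0.1151 × 4.14) = 0.6209
Before dose 4, 3 doses have been given (aged 1τ, 2τ, 3τ).
C_trough = C₀ × (r + r² + … + r^3) = C₀ × r(1−r^3)/(1−r)
        = 8.316 × 0.6209 × (1 − 0.2394) / (1 − 0.6209) = 10.36 mg/L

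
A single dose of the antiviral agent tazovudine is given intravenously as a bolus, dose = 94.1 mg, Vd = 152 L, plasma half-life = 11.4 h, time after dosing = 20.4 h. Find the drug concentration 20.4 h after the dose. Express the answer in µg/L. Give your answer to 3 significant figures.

C₀ = Dose / Vd = 94.10 / 152 = 0.6191 mg/L
k = ln2 / t½ = 0.693147 / 11.4 = 0.06080 h⁻¹
C = C₀ · e^(−k·t) = 0.6191 × e^(−0.06080 × 20.4)
  = 0.6191 × 0.2893 = 0.1791 mg/L
Convert: 0.1791 mg/L × 1000 = 179.1 µg/L

179 µg/L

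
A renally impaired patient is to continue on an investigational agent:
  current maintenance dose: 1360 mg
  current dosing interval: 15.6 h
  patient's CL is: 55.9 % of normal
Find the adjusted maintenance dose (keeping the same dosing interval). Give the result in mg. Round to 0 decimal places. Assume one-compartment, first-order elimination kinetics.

To keep the same average steady-state level, dosing rate must scale with clearance.
CL ratio = 55.9 / 100 = 0.5590
New dose (same interval) = 1360 × 0.5590 = 760.2 mg

760 mg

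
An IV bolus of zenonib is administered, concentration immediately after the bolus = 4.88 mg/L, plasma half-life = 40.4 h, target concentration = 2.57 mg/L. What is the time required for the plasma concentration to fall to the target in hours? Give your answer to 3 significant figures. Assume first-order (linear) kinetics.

37.4 h

k = ln2 / t½ = 0.693147 / 40.4 = 0.01716 h⁻¹
t = ln(C₀ / C) / k = ln(4.880 / 2.57) / 0.01716
  = ln(1.899) / 0.01716 = 0.6413 / 0.01716 = 37.37 h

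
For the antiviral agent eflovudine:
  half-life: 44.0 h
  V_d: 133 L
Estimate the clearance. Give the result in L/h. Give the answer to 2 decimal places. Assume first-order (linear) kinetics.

k = ln2 / t½ = 0.693147 / 44.0 = 0.01575 h⁻¹
CL = k × Vd = 0.01575 × 133 = 2.095 L/h

2.10 L/h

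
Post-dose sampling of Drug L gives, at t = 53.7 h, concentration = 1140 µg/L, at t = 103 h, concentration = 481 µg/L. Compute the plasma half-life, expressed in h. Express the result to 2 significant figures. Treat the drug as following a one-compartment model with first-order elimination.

40 h

k = ln(C₁/C₂) / (t₂ − t₁) = ln(1140/481) / (103 − 53.7)
  = 0.8629 / 49.30 = 0.01750 h⁻¹
t½ = ln2 / k = 0.693147 / 0.01750 = 39.61 h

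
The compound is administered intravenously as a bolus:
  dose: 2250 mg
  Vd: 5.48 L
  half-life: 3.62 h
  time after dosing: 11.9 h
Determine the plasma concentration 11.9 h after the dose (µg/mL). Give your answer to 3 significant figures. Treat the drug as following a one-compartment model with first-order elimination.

42.1 µg/mL

C₀ = Dose / Vd = 2250 / 5.48 = 410.6 mg/L
k = ln2 / t½ = 0.693147 / 3.62 = 0.1915 h⁻¹
C = C₀ · e^(−k·t) = 410.6 × e^(−0.1915 × 11.9)
  = 410.6 × 0.1024 = 42.05 mg/L
(42.05 mg/L = 42.05 µg/mL)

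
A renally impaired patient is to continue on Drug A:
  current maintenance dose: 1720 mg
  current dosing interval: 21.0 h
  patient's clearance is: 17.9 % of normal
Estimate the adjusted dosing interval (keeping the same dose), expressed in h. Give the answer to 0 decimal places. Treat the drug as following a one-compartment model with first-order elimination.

117 h

To keep the same average steady-state level, dosing rate must scale with clearance.
CL ratio = 17.9 / 100 = 0.1790
New interval (same dose) = 21.0 / 0.1790 = 117.3 h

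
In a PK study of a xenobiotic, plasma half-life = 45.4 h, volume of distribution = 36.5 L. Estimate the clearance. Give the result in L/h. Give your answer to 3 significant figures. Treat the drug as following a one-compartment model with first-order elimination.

0.557 L/h

k = ln2 / t½ = 0.693147 / 45.4 = 0.01527 h⁻¹
CL = k × Vd = 0.01527 × 36.5 = 0.5574 L/h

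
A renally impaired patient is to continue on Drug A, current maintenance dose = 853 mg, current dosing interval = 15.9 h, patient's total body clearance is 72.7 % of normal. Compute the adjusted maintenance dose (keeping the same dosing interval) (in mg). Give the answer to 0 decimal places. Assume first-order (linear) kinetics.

To keep the same average steady-state level, dosing rate must scale with clearance.
CL ratio = 72.7 / 100 = 0.7270
New dose (same interval) = 853 × 0.7270 = 620.1 mg

620 mg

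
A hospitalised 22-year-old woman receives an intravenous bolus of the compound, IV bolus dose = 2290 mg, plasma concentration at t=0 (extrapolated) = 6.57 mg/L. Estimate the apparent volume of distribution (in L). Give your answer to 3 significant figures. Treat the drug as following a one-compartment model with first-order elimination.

349 L

Vd = Dose / C₀ = 2290 / 6.57 = 348.6 L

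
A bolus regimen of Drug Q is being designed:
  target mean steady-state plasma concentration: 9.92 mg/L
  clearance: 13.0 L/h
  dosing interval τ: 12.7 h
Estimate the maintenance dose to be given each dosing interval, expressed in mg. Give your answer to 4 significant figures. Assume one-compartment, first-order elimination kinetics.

At steady state, Dose/τ = Css × CL.
Dose = Css × CL × τ = 9.92 × 13.00 × 12.7 = 1638 mg

1638 mg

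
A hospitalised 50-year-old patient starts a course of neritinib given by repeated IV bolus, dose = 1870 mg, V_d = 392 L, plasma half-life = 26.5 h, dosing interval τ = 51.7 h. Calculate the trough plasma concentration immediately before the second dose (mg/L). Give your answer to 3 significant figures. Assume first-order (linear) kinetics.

1.23 mg/L

C₀ per dose = Dose / Vd = 1870 / 392 = 4.770 mg/L
k = ln2 / t½ = 0.693147 / 26.5 = 0.02616 h⁻¹
Fraction remaining after one interval: r = e^(−kτ) = e^(−0.02616 × 51.7) = 0.2586
Before dose 2, 1 dose has been given (aged 1τ).
C_trough = C₀ × r = 4.770 × 0.2586 = 1.234 mg/L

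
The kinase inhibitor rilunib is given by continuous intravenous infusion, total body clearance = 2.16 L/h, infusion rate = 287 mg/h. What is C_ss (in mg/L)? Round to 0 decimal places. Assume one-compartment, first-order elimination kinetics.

133 mg/L

At steady state Css = R₀ / CL = 287 / 2.160 = 132.9 mg/L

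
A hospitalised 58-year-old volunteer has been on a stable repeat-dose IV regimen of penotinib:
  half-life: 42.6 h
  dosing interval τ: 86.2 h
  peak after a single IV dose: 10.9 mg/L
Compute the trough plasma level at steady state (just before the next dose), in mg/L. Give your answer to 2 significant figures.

k = ln2 / t½ = 0.693147 / 42.6 = 0.01627 h⁻¹
e^(−kτ) = e^(−0.01627 × 86.2) = 0.2460
Accumulation ratio R = 1 / (1 − e^(−kτ)) = 1 / (1 − 0.2460) = 1.326
Steady-state trough = C₀ × R × e^(−kτ) = 10.9 × 1.326 × 0.2460 = 3.556 mg/L

3.6 mg/L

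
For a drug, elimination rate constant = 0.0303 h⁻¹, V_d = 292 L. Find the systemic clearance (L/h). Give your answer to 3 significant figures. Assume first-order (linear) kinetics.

8.85 L/h

CL = k × Vd = 0.0303 × 292 = 8.848 L/h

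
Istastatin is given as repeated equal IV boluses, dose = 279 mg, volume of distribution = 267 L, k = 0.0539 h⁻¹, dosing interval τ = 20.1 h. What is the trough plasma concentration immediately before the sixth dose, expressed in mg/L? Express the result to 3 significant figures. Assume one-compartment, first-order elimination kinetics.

C₀ per dose = Dose / Vd = 279 / 267 = 1.045 mg/L
Fraction remaining after one interval: r = e^(−kτ) = e^(−0.05390 × 20.1) = 0.3384
Before dose 6, 5 doses have been given (aged 1τ, 2τ, 3τ, 4τ, 5τ).
C_trough = C₀ × (r + r² + … + r^5) = C₀ × r(1−r^5)/(1−r)
        = 1.045 × 0.3384 × (1 − 0.004438) / (1 − 0.3384) = 0.5321 mg/L

0.532 mg/L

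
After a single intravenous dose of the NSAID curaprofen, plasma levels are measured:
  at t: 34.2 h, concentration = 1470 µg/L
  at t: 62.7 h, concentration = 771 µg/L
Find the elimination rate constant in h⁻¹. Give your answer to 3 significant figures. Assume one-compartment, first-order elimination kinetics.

0.0226 h⁻¹

k = ln(C₁/C₂) / (t₂ − t₁) = ln(1470/771) / (62.7 − 34.2)
  = 0.6453 / 28.50 = 0.02264 h⁻¹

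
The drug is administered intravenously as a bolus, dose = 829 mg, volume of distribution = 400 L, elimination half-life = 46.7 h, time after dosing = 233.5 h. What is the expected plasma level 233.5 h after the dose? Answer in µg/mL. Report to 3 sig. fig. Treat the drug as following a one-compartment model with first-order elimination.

0.0648 µg/mL

C₀ = Dose / Vd = 829.0 / 400 = 2.073 mg/L
k = ln2 / t½ = 0.693147 / 46.7 = 0.01484 h⁻¹
t / t½ = 233.5 / 46.7 = 5 half-lives
C = C₀ × (1/2)^5 = 2.073 × 0.03125 = 0.06478 mg/L
(0.06478 mg/L = 0.06478 µg/mL)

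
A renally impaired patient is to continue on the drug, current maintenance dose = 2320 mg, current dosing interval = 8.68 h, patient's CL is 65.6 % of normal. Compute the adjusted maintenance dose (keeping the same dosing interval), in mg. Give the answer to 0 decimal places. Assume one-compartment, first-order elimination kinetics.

To keep the same average steady-state level, dosing rate must scale with clearance.
CL ratio = 65.6 / 100 = 0.6560
New dose (same interval) = 2320 × 0.6560 = 1522 mg

1522 mg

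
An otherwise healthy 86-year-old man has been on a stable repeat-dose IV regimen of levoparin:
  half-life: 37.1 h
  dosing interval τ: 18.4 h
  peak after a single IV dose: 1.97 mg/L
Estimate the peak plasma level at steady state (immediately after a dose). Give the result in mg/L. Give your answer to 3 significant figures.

k = ln2 / t½ = 0.693147 / 37.1 = 0.01868 h⁻¹
e^(−kτ) = e^(−0.01868 × 18.4) = 0.7091
Accumulation ratio R = 1 / (1 − e^(−kτ)) = 1 / (1 − 0.7091) = 3.438
Steady-state peak = C₀ × R = 1.97 × 3.438 = 6.773 mg/L

6.77 mg/L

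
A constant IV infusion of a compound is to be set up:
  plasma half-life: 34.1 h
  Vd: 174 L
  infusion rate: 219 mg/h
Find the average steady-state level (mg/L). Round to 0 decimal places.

k = ln2 / t½ = 0.693147 / 34.1 = 0.02033 h⁻¹
CL = k × Vd = 0.02033 × 174 = 3.537 L/h
At steady state Css = R₀ / CL = 219 / 3.537 = 61.92 mg/L

62 mg/L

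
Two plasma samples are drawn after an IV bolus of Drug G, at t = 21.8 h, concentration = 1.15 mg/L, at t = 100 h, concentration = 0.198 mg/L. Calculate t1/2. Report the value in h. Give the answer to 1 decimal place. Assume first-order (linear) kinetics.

k = ln(C₁/C₂) / (t₂ − t₁) = ln(1.15/0.198) / (100 − 21.8)
  = 1.759 / 78.20 = 0.02249 h⁻¹
t½ = ln2 / k = 0.693147 / 0.02249 = 30.82 h

30.8 h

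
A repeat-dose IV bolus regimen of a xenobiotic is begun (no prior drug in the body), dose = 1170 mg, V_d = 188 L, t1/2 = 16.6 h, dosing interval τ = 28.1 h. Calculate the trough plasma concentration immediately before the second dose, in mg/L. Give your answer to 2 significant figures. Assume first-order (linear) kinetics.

C₀ per dose = Dose / Vd = 1170 / 188 = 6.223 mg/L
k = ln2 / t½ = 0.693147 / 16.6 = 0.04176 h⁻¹
Fraction remaining after one interval: r = e^(−kτ) = e^(−0.04176 × 28.1) = 0.3093
Before dose 2, 1 dose has been given (aged 1τ).
C_trough = C₀ × r = 6.223 × 0.3093 = 1.925 mg/L

1.9 mg/L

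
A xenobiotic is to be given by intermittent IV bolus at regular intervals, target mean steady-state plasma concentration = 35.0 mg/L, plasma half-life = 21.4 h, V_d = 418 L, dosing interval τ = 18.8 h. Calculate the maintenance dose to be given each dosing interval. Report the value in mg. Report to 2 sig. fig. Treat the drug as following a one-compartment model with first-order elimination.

8900 mg

k = ln2 / t½ = 0.693147 / 21.4 = 0.03239 h⁻¹
CL = k × Vd = 0.03239 × 418 = 13.54 L/h
At steady state, Dose/τ = Css × CL.
Dose = Css × CL × τ = 35.0 × 13.54 × 18.8 = 8909 mg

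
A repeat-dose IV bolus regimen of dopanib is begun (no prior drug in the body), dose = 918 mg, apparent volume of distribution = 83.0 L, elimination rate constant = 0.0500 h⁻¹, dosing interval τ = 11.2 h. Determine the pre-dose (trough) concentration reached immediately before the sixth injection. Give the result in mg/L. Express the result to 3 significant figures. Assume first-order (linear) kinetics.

13.8 mg/L

C₀ per dose = Dose / Vd = 918 / 83.0 = 11.06 mg/L
Fraction remaining after one interval: r = e^(−kτ) = e^(−0.05000 × 11.2) = 0.5712
Before dose 6, 5 doses have been given (aged 1τ, 2τ, 3τ, 4τ, 5τ).
C_trough = C₀ × (r + r² + … + r^5) = C₀ × r(1−r^5)/(1−r)
        = 11.06 × 0.5712 × (1 − 0.06081) / (1 − 0.5712) = 13.84 mg/L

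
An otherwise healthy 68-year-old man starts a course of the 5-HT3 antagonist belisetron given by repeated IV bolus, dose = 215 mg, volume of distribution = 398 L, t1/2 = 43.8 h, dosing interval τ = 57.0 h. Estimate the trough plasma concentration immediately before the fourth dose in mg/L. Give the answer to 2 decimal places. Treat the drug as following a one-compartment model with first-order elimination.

0.34 mg/L

C₀ per dose = Dose / Vd = 215 / 398 = 0.5402 mg/L
k = ln2 / t½ = 0.693147 / 43.8 = 0.01583 h⁻¹
Fraction remaining after one interval: r = e^(−kτ) = e^(−0.01583 × 57.0) = 0.4056
Before dose 4, 3 doses have been given (aged 1τ, 2τ, 3τ).
C_trough = C₀ × (r + r² + … + r^3) = C₀ × r(1−r^3)/(1−r)
        = 0.5402 × 0.4056 × (1 − 0.06673) / (1 − 0.4056) = 0.3440 mg/L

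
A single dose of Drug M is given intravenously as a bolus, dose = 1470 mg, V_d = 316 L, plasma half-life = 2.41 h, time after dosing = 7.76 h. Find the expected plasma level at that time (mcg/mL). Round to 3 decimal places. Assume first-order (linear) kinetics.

C₀ = Dose / Vd = 1470 / 316 = 4.652 mg/L
k = ln2 / t½ = 0.693147 / 2.41 = 0.2876 h⁻¹
C = C₀ · e^(−k·t) = 4.652 × e^(−0.2876 × 7.76)
  = 4.652 × 0.1073 = 0.4992 mg/L
(0.4992 mg/L = 0.4992 mcg/mL)

0.499 mcg/mL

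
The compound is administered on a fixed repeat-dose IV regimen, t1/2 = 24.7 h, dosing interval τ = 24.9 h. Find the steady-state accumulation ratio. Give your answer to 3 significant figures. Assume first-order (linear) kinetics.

k = ln2 / t½ = 0.693147 / 24.7 = 0.02806 h⁻¹
e^(−kτ) = e^(−0.02806 × 24.9) = 0.4972
Accumulation ratio R = 1 / (1 − e^(−kτ)) = 1 / (1 − 0.4972) = 1.989

1.99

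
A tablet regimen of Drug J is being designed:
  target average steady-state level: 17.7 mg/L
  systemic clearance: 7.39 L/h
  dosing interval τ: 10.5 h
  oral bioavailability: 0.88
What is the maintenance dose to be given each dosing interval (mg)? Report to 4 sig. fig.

1561 mg

At steady state, F × (Dose/τ) = Css × CL.
Dose = Css × CL × τ / F = 17.7 × 7.390 × 10.5 / 0.88 = 1561 mg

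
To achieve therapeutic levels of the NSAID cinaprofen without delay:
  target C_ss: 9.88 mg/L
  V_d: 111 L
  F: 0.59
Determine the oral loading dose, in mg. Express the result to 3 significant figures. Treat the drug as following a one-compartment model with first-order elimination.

1860 mg

LD = Css × Vd / F = 9.88 × 111 / 0.59 = 1859 mg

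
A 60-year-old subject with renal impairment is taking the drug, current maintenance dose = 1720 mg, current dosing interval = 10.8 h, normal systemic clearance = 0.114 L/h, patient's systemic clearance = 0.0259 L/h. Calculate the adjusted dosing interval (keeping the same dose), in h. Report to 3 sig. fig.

To keep the same average steady-state level, dosing rate must scale with clearance.
CL ratio = 0.0259 / 0.114 = 0.2272
New interval (same dose) = 10.8 / 0.2272 = 47.54 h

47.5 h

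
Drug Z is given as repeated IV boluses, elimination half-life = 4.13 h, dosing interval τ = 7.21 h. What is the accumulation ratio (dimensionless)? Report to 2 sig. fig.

1.4

k = ln2 / t½ = 0.693147 / 4.13 = 0.1678 h⁻¹
e^(−kτ) = e^(−0.1678 × 7.21) = 0.2982
Accumulation ratio R = 1 / (1 − e^(−kτ)) = 1 / (1 − 0.2982) = 1.425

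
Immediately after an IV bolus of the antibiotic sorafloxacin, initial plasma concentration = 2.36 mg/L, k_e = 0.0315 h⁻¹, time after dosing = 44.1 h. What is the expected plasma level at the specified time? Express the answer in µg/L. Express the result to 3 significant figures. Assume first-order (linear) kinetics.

C = C₀ · e^(−k·t) = 2.360 × e^(−0.03150 × 44.1)
  = 2.360 × 0.2493 = 0.5883 mg/L
Convert: 0.5883 mg/L × 1000 = 588.3 µg/L

588 µg/L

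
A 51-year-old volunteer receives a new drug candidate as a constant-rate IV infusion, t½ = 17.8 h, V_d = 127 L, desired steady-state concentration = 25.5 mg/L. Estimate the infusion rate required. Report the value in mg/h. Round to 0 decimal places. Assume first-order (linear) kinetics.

k = ln2 / t½ = 0.693147 / 17.8 = 0.03894 h⁻¹
CL = k × Vd = 0.03894 × 127 = 4.945 L/h
At steady state, infusion rate R₀ = Css × CL = 25.5 × 4.945 = 126.1 mg/h

126 mg/h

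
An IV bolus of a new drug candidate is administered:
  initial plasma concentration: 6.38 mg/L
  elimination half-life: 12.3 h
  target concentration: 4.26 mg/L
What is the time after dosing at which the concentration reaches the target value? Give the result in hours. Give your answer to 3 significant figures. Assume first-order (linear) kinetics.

k = ln2 / t½ = 0.693147 / 12.3 = 0.05635 h⁻¹
t = ln(C₀ / C) / k = ln(6.380 / 4.26) / 0.05635
  = ln(1.498) / 0.05635 = 0.4041 / 0.05635 = 7.171 h

7.17 h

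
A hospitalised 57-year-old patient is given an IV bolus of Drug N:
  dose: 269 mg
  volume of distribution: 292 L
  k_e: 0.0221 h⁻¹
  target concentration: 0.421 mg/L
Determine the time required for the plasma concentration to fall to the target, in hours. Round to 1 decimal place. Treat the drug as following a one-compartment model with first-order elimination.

C₀ = Dose / Vd = 269.0 / 292 = 0.9212 mg/L
t = ln(C₀ / C) / k = ln(0.9212 / 0.421) / 0.02210
  = ln(2.188) / 0.02210 = 0.7830 / 0.02210 = 35.43 h

35.4 h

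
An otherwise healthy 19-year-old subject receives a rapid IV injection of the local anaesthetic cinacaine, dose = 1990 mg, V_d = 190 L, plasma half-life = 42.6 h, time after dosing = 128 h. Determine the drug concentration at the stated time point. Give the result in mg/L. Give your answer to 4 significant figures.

C₀ = Dose / Vd = 1990 / 190 = 10.47 mg/L
k = ln2 / t½ = 0.693147 / 42.6 = 0.01627 h⁻¹
C = C₀ · e^(−k·t) = 10.47 × e^(−0.01627 × 128)
  = 10.47 × 0.1246 = 1.305 mg/L

1.305 mg/L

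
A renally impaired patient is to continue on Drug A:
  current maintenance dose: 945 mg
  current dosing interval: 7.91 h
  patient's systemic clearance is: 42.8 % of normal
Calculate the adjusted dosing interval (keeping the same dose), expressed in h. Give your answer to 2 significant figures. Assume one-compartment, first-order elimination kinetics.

18 h

To keep the same average steady-state level, dosing rate must scale with clearance.
CL ratio = 42.8 / 100 = 0.4280
New interval (same dose) = 7.91 / 0.4280 = 18.48 h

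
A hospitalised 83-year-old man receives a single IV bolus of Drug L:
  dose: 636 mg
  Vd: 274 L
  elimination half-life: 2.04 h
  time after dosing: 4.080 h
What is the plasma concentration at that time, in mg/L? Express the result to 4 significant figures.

C₀ = Dose / Vd = 636.0 / 274 = 2.321 mg/L
k = ln2 / t½ = 0.693147 / 2.04 = 0.3398 h⁻¹
t / t½ = 4.080 / 2.04 = 2 half-lives
C = C₀ × (1/2)^2 = 2.321 × 0.2500 = 0.5803 mg/L

0.5803 mg/L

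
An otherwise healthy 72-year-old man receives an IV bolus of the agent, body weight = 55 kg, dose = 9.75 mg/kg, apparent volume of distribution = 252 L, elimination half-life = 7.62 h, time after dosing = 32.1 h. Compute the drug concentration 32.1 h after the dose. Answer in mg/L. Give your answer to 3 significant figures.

0.115 mg/L

Total dose = 9.75 × 55 = 536.3 mg
C₀ = Dose / Vd = 536.3 / 252 = 2.128 mg/L
k = ln2 / t½ = 0.693147 / 7.62 = 0.09096 h⁻¹
C = C₀ · e^(−k·t) = 2.128 × e^(−0.09096 × 32.1)
  = 2.128 × 0.05394 = 0.1148 mg/L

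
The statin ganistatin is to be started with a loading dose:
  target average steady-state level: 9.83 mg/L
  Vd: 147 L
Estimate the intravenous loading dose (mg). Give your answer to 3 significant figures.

LD = Css × Vd = 9.83 × 147 = 1445 mg

1450 mg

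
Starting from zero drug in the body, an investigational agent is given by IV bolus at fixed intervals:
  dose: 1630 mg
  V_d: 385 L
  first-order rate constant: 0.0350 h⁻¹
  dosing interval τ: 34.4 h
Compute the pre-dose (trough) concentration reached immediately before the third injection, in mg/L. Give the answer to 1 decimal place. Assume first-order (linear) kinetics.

1.7 mg/L

C₀ per dose = Dose / Vd = 1630 / 385 = 4.234 mg/L
Fraction remaining after one interval: r = e^(−kτ) = e^(−0.03500 × 34.4) = 0.3000
Before dose 3, 2 doses have been given (aged 1τ, 2τ).
C_trough = C₀ × (r + r²) = 4.234 × (0.3000 + 0.09000) = 1.651 mg/L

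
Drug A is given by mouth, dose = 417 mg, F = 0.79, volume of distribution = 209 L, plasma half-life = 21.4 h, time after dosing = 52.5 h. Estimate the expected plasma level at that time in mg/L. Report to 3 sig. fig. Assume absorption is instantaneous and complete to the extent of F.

Amount reaching circulation = F × Dose = 0.79 × 417.0 = 329.4 mg
C₀ = F·Dose / Vd = 329.4 / 209 = 1.576 mg/L
k = ln2 / t½ = 0.693147 / 21.4 = 0.03239 h⁻¹
C = C₀ · e^(−k·t) = 1.576 × e^(−0.03239 × 52.5)
  = 1.576 × 0.1826 = 0.2878 mg/L

0.288 mg/L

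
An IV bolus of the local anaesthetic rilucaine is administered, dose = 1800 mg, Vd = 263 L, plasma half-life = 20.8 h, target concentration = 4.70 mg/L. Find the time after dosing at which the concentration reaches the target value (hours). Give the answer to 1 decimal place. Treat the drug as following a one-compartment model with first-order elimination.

11.3 h

C₀ = Dose / Vd = 1800 / 263 = 6.844 mg/L
k = ln2 / t½ = 0.693147 / 20.8 = 0.03332 h⁻¹
t = ln(C₀ / C) / k = ln(6.844 / 4.70) / 0.03332
  = ln(1.456) / 0.03332 = 0.3757 / 0.03332 = 11.28 h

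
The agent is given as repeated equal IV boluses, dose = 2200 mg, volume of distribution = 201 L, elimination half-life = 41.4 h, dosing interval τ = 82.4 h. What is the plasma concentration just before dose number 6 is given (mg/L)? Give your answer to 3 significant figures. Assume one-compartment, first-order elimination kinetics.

C₀ per dose = Dose / Vd = 2200 / 201 = 10.95 mg/L
k = ln2 / t½ = 0.693147 / 41.4 = 0.01674 h⁻¹
Fraction remaining after one interval: r = e^(−kτ) = e^(−0.01674 × 82.4) = 0.2517
Before dose 6, 5 doses have been given (aged 1τ, 2τ, 3τ, 4τ, 5τ).
C_trough = C₀ × (r + r² + … + r^5) = C₀ × r(1−r^5)/(1−r)
        = 10.95 × 0.2517 × (1 − 0.001010) / (1 − 0.2517) = 3.679 mg/L

3.68 mg/L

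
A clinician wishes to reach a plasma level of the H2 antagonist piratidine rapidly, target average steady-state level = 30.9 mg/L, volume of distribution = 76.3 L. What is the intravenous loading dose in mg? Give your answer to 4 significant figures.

2358 mg

LD = Css × Vd = 30.9 × 76.3 = 2358 mg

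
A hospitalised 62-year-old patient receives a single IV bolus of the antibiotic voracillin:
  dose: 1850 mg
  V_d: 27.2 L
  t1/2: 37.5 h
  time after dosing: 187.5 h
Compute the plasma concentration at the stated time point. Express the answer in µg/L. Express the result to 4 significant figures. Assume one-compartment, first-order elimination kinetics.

C₀ = Dose / Vd = 1850 / 27.2 = 68.01 mg/L
k = ln2 / t½ = 0.693147 / 37.5 = 0.01848 h⁻¹
t / t½ = 187.5 / 37.5 = 5 half-lives
C = C₀ × (1/2)^5 = 68.01 × 0.03125 = 2.125 mg/L
Convert: 2.125 mg/L × 1000 = 2125 µg/L

2125 µg/L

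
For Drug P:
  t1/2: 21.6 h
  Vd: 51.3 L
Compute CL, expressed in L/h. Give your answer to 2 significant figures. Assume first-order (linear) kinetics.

k = ln2 / t½ = 0.693147 / 21.6 = 0.03209 h⁻¹
CL = k × Vd = 0.03209 × 51.3 = 1.646 L/h

1.6 L/h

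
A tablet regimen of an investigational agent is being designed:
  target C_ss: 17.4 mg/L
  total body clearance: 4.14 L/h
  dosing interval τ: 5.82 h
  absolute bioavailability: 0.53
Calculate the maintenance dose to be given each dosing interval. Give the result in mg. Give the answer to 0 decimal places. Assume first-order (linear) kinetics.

791 mg

At steady state, F × (Dose/τ) = Css × CL.
Dose = Css × CL × τ / F = 17.4 × 4.140 × 5.82 / 0.53 = 791.0 mg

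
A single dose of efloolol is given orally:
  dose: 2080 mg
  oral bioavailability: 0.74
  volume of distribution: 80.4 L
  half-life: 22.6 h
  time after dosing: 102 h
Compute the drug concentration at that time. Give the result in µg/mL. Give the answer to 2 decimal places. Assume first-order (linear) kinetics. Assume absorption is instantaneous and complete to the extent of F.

Amount reaching circulation = F × Dose = 0.74 × 2080 = 1539 mg
C₀ = F·Dose / Vd = 1539 / 80.4 = 19.14 mg/L
k = ln2 / t½ = 0.693147 / 22.6 = 0.03067 h⁻¹
C = C₀ · e^(−k·t) = 19.14 × e^(−0.03067 × 102)
  = 19.14 × 0.04379 = 0.8381 mg/L
(0.8381 mg/L = 0.8381 µg/mL)

0.84 µg/mL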